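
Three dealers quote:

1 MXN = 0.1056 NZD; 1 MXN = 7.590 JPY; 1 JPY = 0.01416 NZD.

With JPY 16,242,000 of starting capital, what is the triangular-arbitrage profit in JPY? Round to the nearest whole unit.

Profitable loop is JPY → NZD → MXN → JPY:
JPY 16,242,000 × 0.01416 = NZD 229,986.72
NZD 229,986.72 ÷ 0.1056 = MXN 2,177,904.55
MXN 2,177,904.55 × 7.590 = JPY 16,530,296
Profit = JPY 16,530,296 − JPY 16,242,000

Profit: JPY 288,296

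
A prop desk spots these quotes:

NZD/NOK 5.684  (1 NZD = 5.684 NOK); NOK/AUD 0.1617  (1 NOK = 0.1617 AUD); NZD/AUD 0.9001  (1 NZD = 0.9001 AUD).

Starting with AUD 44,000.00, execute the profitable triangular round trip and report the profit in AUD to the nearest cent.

Profitable loop is AUD → NZD → NOK → AUD:
AUD 44,000.00 ÷ 0.9001 = NZD 48,883.46
NZD 48,883.46 × 5.684 = NOK 277,853.57
NOK 277,853.57 × 0.1617 = AUD 44,928.92
Profit = AUD 44,928.92 − AUD 44,000.00

Profit: AUD 928.92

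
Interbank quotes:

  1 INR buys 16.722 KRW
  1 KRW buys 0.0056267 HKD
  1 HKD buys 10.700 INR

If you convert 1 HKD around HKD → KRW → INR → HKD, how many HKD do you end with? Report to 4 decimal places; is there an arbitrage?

0.9933 (arbitrage exists)

Around HKD → KRW → INR → HKD: 1 ÷ 0.0056267 ÷ 16.722 ÷ 10.700 = 0.993286
Product < 1; profitable direction is HKD → INR → KRW → HKD.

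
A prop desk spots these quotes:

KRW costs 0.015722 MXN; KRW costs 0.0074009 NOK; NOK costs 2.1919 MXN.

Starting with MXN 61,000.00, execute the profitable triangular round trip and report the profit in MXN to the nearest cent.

Profitable loop is MXN → KRW → NOK → MXN:
MXN 61,000.00 ÷ 0.015722 = KRW 3,879,913
KRW 3,879,913 × 0.0074009 = NOK 28,714.85
NOK 28,714.85 × 2.1919 = MXN 62,940.08
Profit = MXN 62,940.08 − MXN 61,000.00

Profit: MXN 1,940.08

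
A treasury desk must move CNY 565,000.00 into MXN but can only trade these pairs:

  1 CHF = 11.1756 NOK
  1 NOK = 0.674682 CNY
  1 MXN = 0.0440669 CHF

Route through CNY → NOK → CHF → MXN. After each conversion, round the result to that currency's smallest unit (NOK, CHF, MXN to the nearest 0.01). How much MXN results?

CNY 565,000.00 ÷ 0.674682 = NOK 837,431.56
NOK 837,431.56 ÷ 11.1756 = CHF 74,933.92
CHF 74,933.92 ÷ 0.0440669 = MXN 1,700,458.17

MXN 1,700,458.17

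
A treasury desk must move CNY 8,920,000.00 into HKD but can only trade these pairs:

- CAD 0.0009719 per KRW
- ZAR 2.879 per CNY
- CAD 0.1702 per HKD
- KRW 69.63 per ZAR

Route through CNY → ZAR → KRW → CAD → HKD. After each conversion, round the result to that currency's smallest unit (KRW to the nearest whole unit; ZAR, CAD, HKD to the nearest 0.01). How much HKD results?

CNY 8,920,000.00 × 2.879 = ZAR 25,680,680.00
ZAR 25,680,680.00 × 69.63 = KRW 1,788,145,748
KRW 1,788,145,748 × 0.0009719 = CAD 1,737,898.85
CAD 1,737,898.85 ÷ 0.1702 = HKD 10,210,921.56

HKD 10,210,921.56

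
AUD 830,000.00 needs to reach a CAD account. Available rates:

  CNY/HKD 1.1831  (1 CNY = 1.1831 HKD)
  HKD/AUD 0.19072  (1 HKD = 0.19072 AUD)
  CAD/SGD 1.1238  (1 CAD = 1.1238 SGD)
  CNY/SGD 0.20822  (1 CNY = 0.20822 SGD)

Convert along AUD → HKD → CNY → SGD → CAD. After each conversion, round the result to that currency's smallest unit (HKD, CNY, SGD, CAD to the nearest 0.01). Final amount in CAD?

CAD 681,543.87

AUD 830,000.00 ÷ 0.19072 = HKD 4,351,929.53
HKD 4,351,929.53 ÷ 1.1831 = CNY 3,678,412.25
CNY 3,678,412.25 × 0.20822 = SGD 765,919.00
SGD 765,919.00 ÷ 1.1238 = CAD 681,543.87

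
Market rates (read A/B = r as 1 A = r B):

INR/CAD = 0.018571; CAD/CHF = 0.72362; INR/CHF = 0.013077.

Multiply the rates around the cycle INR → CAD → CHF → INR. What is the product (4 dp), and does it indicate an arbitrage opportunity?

Around INR → CAD → CHF → INR: 1 × 0.018571 × 0.72362 ÷ 0.013077 = 1.027632
Product > 1; profitable direction is INR → CAD → CHF → INR.

1.0276 (arbitrage exists)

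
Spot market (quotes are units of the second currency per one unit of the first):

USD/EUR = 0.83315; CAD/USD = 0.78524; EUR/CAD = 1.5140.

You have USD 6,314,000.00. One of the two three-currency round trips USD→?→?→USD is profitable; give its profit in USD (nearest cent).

Profit: USD 60,602.22

Profitable loop is USD → CAD → EUR → USD:
USD 6,314,000.00 ÷ 0.78524 = CAD 8,040,853.75
CAD 8,040,853.75 ÷ 1.5140 = EUR 5,310,999.84
EUR 5,310,999.84 ÷ 0.83315 = USD 6,374,602.22
Profit = USD 6,374,602.22 − USD 6,314,000.00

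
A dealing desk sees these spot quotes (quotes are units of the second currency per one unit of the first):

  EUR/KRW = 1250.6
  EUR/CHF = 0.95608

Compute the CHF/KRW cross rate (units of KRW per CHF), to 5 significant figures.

1 CHF ÷ 0.95608 = 1.04594 EUR
1.04594 EUR × 1250.6 = 1308.05 KRW

CHF/KRW = 1308.0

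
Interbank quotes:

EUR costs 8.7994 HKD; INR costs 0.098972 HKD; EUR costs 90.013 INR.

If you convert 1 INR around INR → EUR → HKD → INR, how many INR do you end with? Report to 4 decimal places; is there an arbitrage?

0.9877 (arbitrage exists)

Around INR → EUR → HKD → INR: 1 ÷ 90.013 × 8.7994 ÷ 0.098972 = 0.987724
Product < 1; profitable direction is INR → HKD → EUR → INR.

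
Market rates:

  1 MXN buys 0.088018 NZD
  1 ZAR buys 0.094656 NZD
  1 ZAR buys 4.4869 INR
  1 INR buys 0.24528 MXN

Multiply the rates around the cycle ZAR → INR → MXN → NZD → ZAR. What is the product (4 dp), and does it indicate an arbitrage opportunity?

Around ZAR → INR → MXN → NZD → ZAR: 1 × 4.4869 × 0.24528 × 0.088018 ÷ 0.094656 = 1.023368
Product > 1; profitable direction is ZAR → INR → MXN → NZD → ZAR.

1.0234 (arbitrage exists)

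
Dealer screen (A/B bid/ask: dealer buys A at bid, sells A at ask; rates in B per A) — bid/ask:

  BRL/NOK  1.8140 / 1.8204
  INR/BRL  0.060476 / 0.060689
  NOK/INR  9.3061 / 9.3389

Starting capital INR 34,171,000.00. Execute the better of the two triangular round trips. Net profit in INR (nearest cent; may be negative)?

Net profit: INR 714,563.67

Best loop INR → BRL → NOK → INR:
INR 34,171,000.00 × 0.060476 (sell INR at bid) = BRL 2,066,525.40
BRL 2,066,525.40 × 1.8140 (sell BRL at bid) = NOK 3,748,677.07
NOK 3,748,677.07 × 9.3061 (sell NOK at bid) = INR 34,885,563.67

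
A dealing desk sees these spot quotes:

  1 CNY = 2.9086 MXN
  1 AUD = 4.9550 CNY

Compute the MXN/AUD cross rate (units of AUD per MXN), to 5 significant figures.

MXN/AUD = 0.069386

1 MXN ÷ 2.9086 = 0.343808 CNY
0.343808 CNY ÷ 4.9550 = 0.0693861 AUD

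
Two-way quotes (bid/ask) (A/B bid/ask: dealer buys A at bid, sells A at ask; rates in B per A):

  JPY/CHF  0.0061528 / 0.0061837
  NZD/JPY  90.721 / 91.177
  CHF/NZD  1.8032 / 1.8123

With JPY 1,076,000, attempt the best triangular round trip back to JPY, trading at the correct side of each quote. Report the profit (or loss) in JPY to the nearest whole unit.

Best loop JPY → CHF → NZD → JPY:
JPY 1,076,000 × 0.0061528 (sell JPY at bid) = CHF 6,620.41
CHF 6,620.41 × 1.8032 (sell CHF at bid) = NZD 11,937.93
NZD 11,937.93 × 90.721 (sell NZD at bid) = JPY 1,083,021

Net profit: JPY 7,021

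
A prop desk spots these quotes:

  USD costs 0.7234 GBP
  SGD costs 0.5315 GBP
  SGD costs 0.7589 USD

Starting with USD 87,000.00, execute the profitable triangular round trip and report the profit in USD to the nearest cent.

Profitable loop is USD → GBP → SGD → USD:
USD 87,000.00 × 0.7234 = GBP 62,935.80
GBP 62,935.80 ÷ 0.5315 = SGD 118,411.67
SGD 118,411.67 × 0.7589 = USD 89,862.61
Profit = USD 89,862.61 − USD 87,000.00

Profit: USD 2,862.61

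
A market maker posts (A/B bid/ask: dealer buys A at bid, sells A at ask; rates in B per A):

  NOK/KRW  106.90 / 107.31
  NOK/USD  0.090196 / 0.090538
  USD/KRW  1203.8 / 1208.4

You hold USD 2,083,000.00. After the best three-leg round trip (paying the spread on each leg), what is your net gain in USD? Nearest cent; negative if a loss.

Net profit: USD 24,612.14

Best loop USD → KRW → NOK → USD:
USD 2,083,000.00 × 1203.8 (sell USD at bid) = KRW 2,507,515,400
KRW 2,507,515,400 ÷ 107.31 (buy NOK at ask) = NOK 23,367,024.51
NOK 23,367,024.51 × 0.090196 (sell NOK at bid) = USD 2,107,612.14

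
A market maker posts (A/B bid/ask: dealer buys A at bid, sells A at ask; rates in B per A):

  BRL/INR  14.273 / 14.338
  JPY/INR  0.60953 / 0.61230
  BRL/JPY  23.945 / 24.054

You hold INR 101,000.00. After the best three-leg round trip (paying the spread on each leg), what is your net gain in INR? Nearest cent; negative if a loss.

Net profit: INR 1,811.74

Best loop INR → BRL → JPY → INR:
INR 101,000.00 ÷ 14.338 (buy BRL at ask) = BRL 7,044.22
BRL 7,044.22 × 23.945 (sell BRL at bid) = JPY 168,674
JPY 168,674 × 0.60953 (sell JPY at bid) = INR 102,811.74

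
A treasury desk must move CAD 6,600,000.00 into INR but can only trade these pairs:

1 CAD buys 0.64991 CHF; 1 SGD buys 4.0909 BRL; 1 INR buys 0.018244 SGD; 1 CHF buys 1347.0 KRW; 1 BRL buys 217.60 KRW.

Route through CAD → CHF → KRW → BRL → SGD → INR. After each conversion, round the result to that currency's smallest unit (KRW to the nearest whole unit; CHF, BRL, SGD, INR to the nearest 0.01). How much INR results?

CAD 6,600,000.00 × 0.64991 = CHF 4,289,406.00
CHF 4,289,406.00 × 1347.0 = KRW 5,777,829,882
KRW 5,777,829,882 ÷ 217.60 = BRL 26,552,527.03
BRL 26,552,527.03 ÷ 4.0909 = SGD 6,490,632.14
SGD 6,490,632.14 ÷ 0.018244 = INR 355,768,041.00

INR 355,768,041.00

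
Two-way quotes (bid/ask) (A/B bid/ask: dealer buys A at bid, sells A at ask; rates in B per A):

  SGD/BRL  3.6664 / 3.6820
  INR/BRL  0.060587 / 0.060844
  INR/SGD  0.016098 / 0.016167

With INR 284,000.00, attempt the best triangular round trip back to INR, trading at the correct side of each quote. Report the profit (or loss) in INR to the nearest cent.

Best loop INR → BRL → SGD → INR:
INR 284,000.00 × 0.060587 (sell INR at bid) = BRL 17,206.71
BRL 17,206.71 ÷ 3.6820 (buy SGD at ask) = SGD 4,673.20
SGD 4,673.20 ÷ 0.016167 (buy INR at ask) = INR 289,057.72

Net profit: INR 5,057.72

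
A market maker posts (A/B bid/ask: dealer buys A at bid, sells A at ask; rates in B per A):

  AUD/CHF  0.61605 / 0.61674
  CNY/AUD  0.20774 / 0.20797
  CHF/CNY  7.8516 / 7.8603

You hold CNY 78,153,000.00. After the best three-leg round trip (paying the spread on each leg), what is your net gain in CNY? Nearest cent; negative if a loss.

Best loop CNY → AUD → CHF → CNY:
CNY 78,153,000.00 × 0.20774 (sell CNY at bid) = AUD 16,235,504.22
AUD 16,235,504.22 × 0.61605 (sell AUD at bid) = CHF 10,001,882.37
CHF 10,001,882.37 × 7.8516 (sell CHF at bid) = CNY 78,530,779.65

Net profit: CNY 377,779.65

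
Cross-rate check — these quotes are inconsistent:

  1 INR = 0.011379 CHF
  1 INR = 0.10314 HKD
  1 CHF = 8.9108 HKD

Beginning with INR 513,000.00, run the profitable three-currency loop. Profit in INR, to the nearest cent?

Profitable loop is INR → HKD → CHF → INR:
INR 513,000.00 × 0.10314 = HKD 52,910.82
HKD 52,910.82 ÷ 8.9108 = CHF 5,937.83
CHF 5,937.83 ÷ 0.011379 = INR 521,823.58
Profit = INR 521,823.58 − INR 513,000.00

Profit: INR 8,823.58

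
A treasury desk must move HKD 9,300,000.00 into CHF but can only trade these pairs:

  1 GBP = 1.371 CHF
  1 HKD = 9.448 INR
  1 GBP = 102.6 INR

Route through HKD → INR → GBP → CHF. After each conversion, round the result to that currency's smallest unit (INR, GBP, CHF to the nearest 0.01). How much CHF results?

HKD 9,300,000.00 × 9.448 = INR 87,866,400.00
INR 87,866,400.00 ÷ 102.6 = GBP 856,397.66
GBP 856,397.66 × 1.371 = CHF 1,174,121.19

CHF 1,174,121.19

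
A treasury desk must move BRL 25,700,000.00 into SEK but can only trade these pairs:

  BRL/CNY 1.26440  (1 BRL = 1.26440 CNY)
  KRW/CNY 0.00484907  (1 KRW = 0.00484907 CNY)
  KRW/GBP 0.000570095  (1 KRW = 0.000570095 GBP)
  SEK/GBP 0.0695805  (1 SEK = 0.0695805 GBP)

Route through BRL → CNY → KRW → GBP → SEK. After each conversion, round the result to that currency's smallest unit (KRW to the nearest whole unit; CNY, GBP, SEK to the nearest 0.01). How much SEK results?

BRL 25,700,000.00 × 1.26440 = CNY 32,495,080.00
CNY 32,495,080.00 ÷ 0.00484907 = KRW 6,701,301,487
KRW 6,701,301,487 × 0.000570095 = GBP 3,820,378.47
GBP 3,820,378.47 ÷ 0.0695805 = SEK 54,905,878.37

SEK 54,905,878.37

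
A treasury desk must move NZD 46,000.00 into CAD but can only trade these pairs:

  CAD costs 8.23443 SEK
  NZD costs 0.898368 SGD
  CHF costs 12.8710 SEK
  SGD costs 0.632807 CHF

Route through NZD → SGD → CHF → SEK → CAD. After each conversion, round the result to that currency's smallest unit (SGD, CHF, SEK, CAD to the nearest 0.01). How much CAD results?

CAD 40,875.40

NZD 46,000.00 × 0.898368 = SGD 41,324.93
SGD 41,324.93 × 0.632807 = CHF 26,150.70
CHF 26,150.70 × 12.8710 = SEK 336,585.66
SEK 336,585.66 ÷ 8.23443 = CAD 40,875.40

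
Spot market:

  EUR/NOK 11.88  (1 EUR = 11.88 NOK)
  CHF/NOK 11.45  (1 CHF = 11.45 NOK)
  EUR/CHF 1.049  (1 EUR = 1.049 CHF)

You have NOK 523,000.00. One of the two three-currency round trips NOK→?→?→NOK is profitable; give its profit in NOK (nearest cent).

Profitable loop is NOK → EUR → CHF → NOK:
NOK 523,000.00 ÷ 11.88 = EUR 44,023.57
EUR 44,023.57 × 1.049 = CHF 46,180.72
CHF 46,180.72 × 11.45 = NOK 528,769.29
Profit = NOK 528,769.29 − NOK 523,000.00

Profit: NOK 5,769.29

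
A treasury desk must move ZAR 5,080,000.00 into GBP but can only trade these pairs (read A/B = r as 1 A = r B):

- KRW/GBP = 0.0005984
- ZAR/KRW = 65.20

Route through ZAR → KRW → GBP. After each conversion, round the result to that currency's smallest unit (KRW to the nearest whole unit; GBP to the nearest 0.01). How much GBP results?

GBP 198,199.65

ZAR 5,080,000.00 × 65.20 = KRW 331,216,000
KRW 331,216,000 × 0.0005984 = GBP 198,199.65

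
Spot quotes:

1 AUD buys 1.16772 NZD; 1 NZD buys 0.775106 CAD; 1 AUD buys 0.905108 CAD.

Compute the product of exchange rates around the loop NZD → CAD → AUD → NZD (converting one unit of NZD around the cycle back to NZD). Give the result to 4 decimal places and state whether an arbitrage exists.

1.0000 (no arbitrage)

Around NZD → CAD → AUD → NZD: 1 × 0.775106 ÷ 0.905108 × 1.16772 = 0.999999
Product ≈ 1 (deviation 0.000%, within rounding noise).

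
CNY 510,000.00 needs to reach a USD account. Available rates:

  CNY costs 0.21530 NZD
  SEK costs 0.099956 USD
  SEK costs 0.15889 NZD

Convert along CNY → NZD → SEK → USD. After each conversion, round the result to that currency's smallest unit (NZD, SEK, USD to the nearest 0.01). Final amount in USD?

CNY 510,000.00 × 0.21530 = NZD 109,803.00
NZD 109,803.00 ÷ 0.15889 = SEK 691,063.00
SEK 691,063.00 × 0.099956 = USD 69,075.89

USD 69,075.89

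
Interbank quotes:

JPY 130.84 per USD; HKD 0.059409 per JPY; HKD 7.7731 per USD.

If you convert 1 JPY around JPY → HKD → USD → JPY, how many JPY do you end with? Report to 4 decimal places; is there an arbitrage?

1.0000 (no arbitrage)

Around JPY → HKD → USD → JPY: 1 × 0.059409 ÷ 7.7731 × 130.84 = 0.999997
Product ≈ 1 (deviation 0.000%, within rounding noise).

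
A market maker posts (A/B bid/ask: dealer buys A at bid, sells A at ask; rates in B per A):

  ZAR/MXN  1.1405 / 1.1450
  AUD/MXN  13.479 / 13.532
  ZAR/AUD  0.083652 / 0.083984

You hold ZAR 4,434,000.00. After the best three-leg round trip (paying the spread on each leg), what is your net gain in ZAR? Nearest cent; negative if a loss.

Net profit: ZAR 15,717.44

Best loop ZAR → MXN → AUD → ZAR:
ZAR 4,434,000.00 × 1.1405 (sell ZAR at bid) = MXN 5,056,977.00
MXN 5,056,977.00 ÷ 13.532 (buy AUD at ask) = AUD 373,705.07
AUD 373,705.07 ÷ 0.083984 (buy ZAR at ask) = ZAR 4,449,717.44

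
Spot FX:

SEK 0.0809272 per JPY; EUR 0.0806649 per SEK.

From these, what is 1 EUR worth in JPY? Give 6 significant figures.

1 EUR ÷ 0.0806649 = 12.397 SEK
12.397 SEK ÷ 0.0809272 = 153.187 JPY

EUR/JPY = 153.187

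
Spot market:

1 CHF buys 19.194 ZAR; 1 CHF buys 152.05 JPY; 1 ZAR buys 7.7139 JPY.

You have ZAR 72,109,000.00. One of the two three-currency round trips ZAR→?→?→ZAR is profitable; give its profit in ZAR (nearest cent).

Profitable loop is ZAR → CHF → JPY → ZAR:
ZAR 72,109,000.00 ÷ 19.194 = CHF 3,756,851.10
CHF 3,756,851.10 × 152.05 = JPY 571,229,210
JPY 571,229,210 ÷ 7.7139 = ZAR 74,051,933.48
Profit = ZAR 74,051,933.48 − ZAR 72,109,000.00

Profit: ZAR 1,942,933.48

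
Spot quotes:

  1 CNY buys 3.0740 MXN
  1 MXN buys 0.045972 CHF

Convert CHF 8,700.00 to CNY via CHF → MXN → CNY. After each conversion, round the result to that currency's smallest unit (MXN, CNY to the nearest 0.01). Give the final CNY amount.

CHF 8,700.00 ÷ 0.045972 = MXN 189,245.63
MXN 189,245.63 ÷ 3.0740 = CNY 61,563.31

CNY 61,563.31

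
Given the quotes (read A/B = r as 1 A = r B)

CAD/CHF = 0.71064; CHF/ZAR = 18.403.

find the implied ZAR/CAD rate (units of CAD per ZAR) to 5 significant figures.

ZAR/CAD = 0.076465

1 ZAR ÷ 18.403 = 0.054339 CHF
0.054339 CHF ÷ 0.71064 = 0.0764648 CAD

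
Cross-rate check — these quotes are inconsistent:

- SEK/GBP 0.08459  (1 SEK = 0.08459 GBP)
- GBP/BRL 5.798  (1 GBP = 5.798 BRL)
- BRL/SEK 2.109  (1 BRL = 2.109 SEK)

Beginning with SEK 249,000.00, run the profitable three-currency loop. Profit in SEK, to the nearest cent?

Profit: SEK 8,556.88

Profitable loop is SEK → GBP → BRL → SEK:
SEK 249,000.00 × 0.08459 = GBP 21,062.91
GBP 21,062.91 × 5.798 = BRL 122,122.75
BRL 122,122.75 × 2.109 = SEK 257,556.88
Profit = SEK 257,556.88 − SEK 249,000.00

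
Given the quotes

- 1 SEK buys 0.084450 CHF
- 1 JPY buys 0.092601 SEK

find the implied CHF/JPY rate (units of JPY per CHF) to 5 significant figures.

CHF/JPY = 127.87

1 CHF ÷ 0.084450 = 11.8413 SEK
11.8413 SEK ÷ 0.092601 = 127.875 JPY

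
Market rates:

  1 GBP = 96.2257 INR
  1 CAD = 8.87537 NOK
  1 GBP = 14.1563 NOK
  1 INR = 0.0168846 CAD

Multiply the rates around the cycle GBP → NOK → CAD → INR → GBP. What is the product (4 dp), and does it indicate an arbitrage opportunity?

Around GBP → NOK → CAD → INR → GBP: 1 × 14.1563 ÷ 8.87537 ÷ 0.0168846 ÷ 96.2257 = 0.981706
Product < 1; profitable direction is GBP → INR → CAD → NOK → GBP.

0.9817 (arbitrage exists)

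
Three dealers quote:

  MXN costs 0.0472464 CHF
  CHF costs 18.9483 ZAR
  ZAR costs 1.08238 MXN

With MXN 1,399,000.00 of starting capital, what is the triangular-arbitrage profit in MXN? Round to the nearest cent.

Profitable loop is MXN → ZAR → CHF → MXN:
MXN 1,399,000.00 ÷ 1.08238 = ZAR 1,292,522.03
ZAR 1,292,522.03 ÷ 18.9483 = CHF 68,213.09
CHF 68,213.09 ÷ 0.0472464 = MXN 1,443,773.22
Profit = MXN 1,443,773.22 − MXN 1,399,000.00

Profit: MXN 44,773.22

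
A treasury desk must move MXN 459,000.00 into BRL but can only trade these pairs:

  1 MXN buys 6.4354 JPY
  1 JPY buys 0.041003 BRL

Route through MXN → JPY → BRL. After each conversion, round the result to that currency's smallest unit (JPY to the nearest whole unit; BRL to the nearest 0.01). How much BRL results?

MXN 459,000.00 × 6.4354 = JPY 2,953,849
JPY 2,953,849 × 0.041003 = BRL 121,116.67

BRL 121,116.67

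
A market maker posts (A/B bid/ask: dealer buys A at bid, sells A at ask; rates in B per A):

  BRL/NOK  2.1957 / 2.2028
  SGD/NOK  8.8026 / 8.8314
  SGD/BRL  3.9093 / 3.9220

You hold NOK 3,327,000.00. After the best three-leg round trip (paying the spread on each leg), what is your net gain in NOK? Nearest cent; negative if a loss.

Net profit: NOK 62,854.92

Best loop NOK → BRL → SGD → NOK:
NOK 3,327,000.00 ÷ 2.2028 (buy BRL at ask) = BRL 1,510,350.46
BRL 1,510,350.46 ÷ 3.9220 (buy SGD at ask) = SGD 385,097.01
SGD 385,097.01 × 8.8026 (sell SGD at bid) = NOK 3,389,854.92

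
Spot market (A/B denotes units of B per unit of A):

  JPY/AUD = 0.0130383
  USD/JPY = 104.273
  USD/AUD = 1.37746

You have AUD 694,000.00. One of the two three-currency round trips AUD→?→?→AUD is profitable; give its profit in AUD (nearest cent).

Profitable loop is AUD → JPY → USD → AUD:
AUD 694,000.00 ÷ 0.0130383 = JPY 53,227,798
JPY 53,227,798 ÷ 104.273 = USD 510,465.78
USD 510,465.78 × 1.37746 = AUD 703,146.19
Profit = AUD 703,146.19 − AUD 694,000.00

Profit: AUD 9,146.19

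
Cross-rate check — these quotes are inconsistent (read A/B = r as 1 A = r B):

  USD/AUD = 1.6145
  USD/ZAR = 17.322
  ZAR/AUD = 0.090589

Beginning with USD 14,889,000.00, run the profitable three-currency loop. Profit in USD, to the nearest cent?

Profit: USD 429,988.12

Profitable loop is USD → AUD → ZAR → USD:
USD 14,889,000.00 × 1.6145 = AUD 24,038,290.50
AUD 24,038,290.50 ÷ 0.090589 = ZAR 265,355,512.26
ZAR 265,355,512.26 ÷ 17.322 = USD 15,318,988.12
Profit = USD 15,318,988.12 − USD 14,889,000.00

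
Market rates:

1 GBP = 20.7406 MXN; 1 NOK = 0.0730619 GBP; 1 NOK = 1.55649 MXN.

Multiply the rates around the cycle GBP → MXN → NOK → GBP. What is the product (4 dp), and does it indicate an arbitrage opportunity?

Around GBP → MXN → NOK → GBP: 1 × 20.7406 ÷ 1.55649 × 0.0730619 = 0.973567
Product < 1; profitable direction is GBP → NOK → MXN → GBP.

0.9736 (arbitrage exists)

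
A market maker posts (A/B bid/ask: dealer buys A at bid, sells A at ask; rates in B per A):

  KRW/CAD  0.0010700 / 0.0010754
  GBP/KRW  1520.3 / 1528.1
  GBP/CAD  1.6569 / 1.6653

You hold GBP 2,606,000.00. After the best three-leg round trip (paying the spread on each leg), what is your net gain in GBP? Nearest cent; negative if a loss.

Net profit: GBP 21,537.37

Best loop GBP → CAD → KRW → GBP:
GBP 2,606,000.00 × 1.6569 (sell GBP at bid) = CAD 4,317,881.40
CAD 4,317,881.40 ÷ 0.0010754 (buy KRW at ask) = KRW 4,015,139,855
KRW 4,015,139,855 ÷ 1528.1 (buy GBP at ask) = GBP 2,627,537.37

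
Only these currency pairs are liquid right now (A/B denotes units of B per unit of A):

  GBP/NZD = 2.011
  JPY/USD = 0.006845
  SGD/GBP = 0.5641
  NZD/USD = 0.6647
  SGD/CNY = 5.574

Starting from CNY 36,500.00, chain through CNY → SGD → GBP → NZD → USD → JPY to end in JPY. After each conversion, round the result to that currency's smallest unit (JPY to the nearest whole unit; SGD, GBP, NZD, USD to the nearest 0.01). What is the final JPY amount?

CNY 36,500.00 ÷ 5.574 = SGD 6,548.26
SGD 6,548.26 × 0.5641 = GBP 3,693.87
GBP 3,693.87 × 2.011 = NZD 7,428.37
NZD 7,428.37 × 0.6647 = USD 4,937.64
USD 4,937.64 ÷ 0.006845 = JPY 721,350

JPY 721,350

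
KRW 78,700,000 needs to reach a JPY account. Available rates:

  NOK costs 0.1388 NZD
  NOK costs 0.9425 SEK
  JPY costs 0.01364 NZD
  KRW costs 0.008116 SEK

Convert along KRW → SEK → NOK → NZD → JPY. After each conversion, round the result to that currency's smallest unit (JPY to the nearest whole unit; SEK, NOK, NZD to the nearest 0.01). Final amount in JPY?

KRW 78,700,000 × 0.008116 = SEK 638,729.20
SEK 638,729.20 ÷ 0.9425 = NOK 677,696.76
NOK 677,696.76 × 0.1388 = NZD 94,064.31
NZD 94,064.31 ÷ 0.01364 = JPY 6,896,210

JPY 6,896,210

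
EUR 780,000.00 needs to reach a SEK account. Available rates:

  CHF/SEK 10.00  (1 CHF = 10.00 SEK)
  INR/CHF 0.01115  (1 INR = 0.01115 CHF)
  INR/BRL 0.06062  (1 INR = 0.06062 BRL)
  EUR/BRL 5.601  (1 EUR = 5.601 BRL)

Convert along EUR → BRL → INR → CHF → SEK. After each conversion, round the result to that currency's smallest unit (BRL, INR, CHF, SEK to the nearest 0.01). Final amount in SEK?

EUR 780,000.00 × 5.601 = BRL 4,368,780.00
BRL 4,368,780.00 ÷ 0.06062 = INR 72,068,294.29
INR 72,068,294.29 × 0.01115 = CHF 803,561.48
CHF 803,561.48 × 10.00 = SEK 8,035,614.80

SEK 8,035,614.80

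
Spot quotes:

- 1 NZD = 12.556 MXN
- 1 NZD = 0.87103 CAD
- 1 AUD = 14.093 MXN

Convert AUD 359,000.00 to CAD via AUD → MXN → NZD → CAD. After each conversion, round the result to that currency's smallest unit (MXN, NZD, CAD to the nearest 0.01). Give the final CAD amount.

CAD 350,977.85

AUD 359,000.00 × 14.093 = MXN 5,059,387.00
MXN 5,059,387.00 ÷ 12.556 = NZD 402,945.76
NZD 402,945.76 × 0.87103 = CAD 350,977.85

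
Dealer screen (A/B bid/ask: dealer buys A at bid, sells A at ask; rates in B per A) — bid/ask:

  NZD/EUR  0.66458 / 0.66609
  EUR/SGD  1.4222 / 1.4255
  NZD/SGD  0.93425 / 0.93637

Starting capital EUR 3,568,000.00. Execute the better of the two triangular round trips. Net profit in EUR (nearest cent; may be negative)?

Best loop EUR → SGD → NZD → EUR:
EUR 3,568,000.00 × 1.4222 (sell EUR at bid) = SGD 5,074,409.60
SGD 5,074,409.60 ÷ 0.93637 (buy NZD at ask) = NZD 5,419,235.56
NZD 5,419,235.56 × 0.66458 (sell NZD at bid) = EUR 3,601,515.57

Net profit: EUR 33,515.57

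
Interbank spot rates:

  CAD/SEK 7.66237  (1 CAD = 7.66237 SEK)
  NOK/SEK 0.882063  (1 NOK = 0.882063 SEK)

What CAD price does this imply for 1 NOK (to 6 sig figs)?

1 NOK × 0.882063 = 0.882063 SEK
0.882063 SEK ÷ 7.66237 = 0.115116 CAD

NOK/CAD = 0.115116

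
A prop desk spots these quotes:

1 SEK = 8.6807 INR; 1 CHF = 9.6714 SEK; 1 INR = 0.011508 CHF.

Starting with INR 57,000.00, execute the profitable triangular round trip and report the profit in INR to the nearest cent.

Profit: INR 1,997.13

Profitable loop is INR → SEK → CHF → INR:
INR 57,000.00 ÷ 8.6807 = SEK 6,566.29
SEK 6,566.29 ÷ 9.6714 = CHF 678.94
CHF 678.94 ÷ 0.011508 = INR 58,997.13
Profit = INR 58,997.13 − INR 57,000.00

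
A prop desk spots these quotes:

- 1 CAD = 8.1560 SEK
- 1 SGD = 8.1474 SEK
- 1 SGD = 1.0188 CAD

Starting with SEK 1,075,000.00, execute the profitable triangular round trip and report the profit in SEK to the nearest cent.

Profitable loop is SEK → SGD → CAD → SEK:
SEK 1,075,000.00 ÷ 8.1474 = SGD 131,943.93
SGD 131,943.93 × 1.0188 = CAD 134,424.48
CAD 134,424.48 × 8.1560 = SEK 1,096,366.05
Profit = SEK 1,096,366.05 − SEK 1,075,000.00

Profit: SEK 21,366.05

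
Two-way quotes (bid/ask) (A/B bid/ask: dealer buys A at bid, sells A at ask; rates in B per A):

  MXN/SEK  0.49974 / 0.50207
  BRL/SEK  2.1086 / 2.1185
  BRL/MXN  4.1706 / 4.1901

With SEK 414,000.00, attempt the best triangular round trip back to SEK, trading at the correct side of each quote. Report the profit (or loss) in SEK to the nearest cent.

Best loop SEK → MXN → BRL → SEK:
SEK 414,000.00 ÷ 0.50207 (buy MXN at ask) = MXN 824,586.21
MXN 824,586.21 ÷ 4.1901 (buy BRL at ask) = BRL 196,793.92
BRL 196,793.92 × 2.1086 (sell BRL at bid) = SEK 414,959.66

Net profit: SEK 959.66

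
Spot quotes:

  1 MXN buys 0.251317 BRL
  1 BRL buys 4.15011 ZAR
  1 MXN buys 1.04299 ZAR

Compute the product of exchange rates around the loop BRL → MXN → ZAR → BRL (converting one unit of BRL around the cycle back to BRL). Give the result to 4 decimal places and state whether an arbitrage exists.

1.0000 (no arbitrage)

Around BRL → MXN → ZAR → BRL: 1 ÷ 0.251317 × 1.04299 ÷ 4.15011 = 0.999997
Product ≈ 1 (deviation 0.000%, within rounding noise).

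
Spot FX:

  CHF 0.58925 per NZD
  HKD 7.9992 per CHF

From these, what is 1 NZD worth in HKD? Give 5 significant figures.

1 NZD × 0.58925 = 0.58925 CHF
0.58925 CHF × 7.9992 = 4.71353 HKD

NZD/HKD = 4.7135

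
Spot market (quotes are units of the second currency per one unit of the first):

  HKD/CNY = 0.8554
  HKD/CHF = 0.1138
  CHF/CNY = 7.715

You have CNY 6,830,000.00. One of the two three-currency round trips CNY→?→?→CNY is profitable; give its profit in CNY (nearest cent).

Profit: CNY 180,187.76

Profitable loop is CNY → HKD → CHF → CNY:
CNY 6,830,000.00 ÷ 0.8554 = HKD 7,984,568.62
HKD 7,984,568.62 × 0.1138 = CHF 908,643.91
CHF 908,643.91 × 7.715 = CNY 7,010,187.76
Profit = CNY 7,010,187.76 − CNY 6,830,000.00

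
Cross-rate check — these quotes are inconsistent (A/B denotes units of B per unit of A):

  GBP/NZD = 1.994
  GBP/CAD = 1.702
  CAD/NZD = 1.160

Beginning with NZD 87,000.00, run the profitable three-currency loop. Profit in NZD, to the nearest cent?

Profitable loop is NZD → CAD → GBP → NZD:
NZD 87,000.00 ÷ 1.160 = CAD 75,000.00
CAD 75,000.00 ÷ 1.702 = GBP 44,065.80
GBP 44,065.80 × 1.994 = NZD 87,867.22
Profit = NZD 87,867.22 − NZD 87,000.00

Profit: NZD 867.22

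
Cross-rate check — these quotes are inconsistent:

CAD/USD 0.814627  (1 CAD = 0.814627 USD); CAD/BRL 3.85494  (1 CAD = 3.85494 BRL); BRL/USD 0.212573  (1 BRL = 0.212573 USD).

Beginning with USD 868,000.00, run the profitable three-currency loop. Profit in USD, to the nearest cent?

Profitable loop is USD → CAD → BRL → USD:
USD 868,000.00 ÷ 0.814627 = CAD 1,065,518.33
CAD 1,065,518.33 × 3.85494 = BRL 4,107,509.23
BRL 4,107,509.23 × 0.212573 = USD 873,145.56
Profit = USD 873,145.56 − USD 868,000.00

Profit: USD 5,145.56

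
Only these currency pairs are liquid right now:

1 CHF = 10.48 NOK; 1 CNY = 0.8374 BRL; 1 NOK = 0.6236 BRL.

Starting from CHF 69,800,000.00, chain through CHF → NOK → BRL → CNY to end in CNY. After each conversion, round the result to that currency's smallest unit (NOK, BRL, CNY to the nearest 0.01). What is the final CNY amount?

CNY 544,740,738.48

CHF 69,800,000.00 × 10.48 = NOK 731,504,000.00
NOK 731,504,000.00 × 0.6236 = BRL 456,165,894.40
BRL 456,165,894.40 ÷ 0.8374 = CNY 544,740,738.48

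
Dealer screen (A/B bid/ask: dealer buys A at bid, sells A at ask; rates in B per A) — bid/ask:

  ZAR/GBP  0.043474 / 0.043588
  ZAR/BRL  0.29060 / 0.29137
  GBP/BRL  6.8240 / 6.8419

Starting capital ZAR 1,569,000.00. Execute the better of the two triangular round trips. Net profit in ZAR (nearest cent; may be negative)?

Net profit: ZAR 28,521.56

Best loop ZAR → GBP → BRL → ZAR:
ZAR 1,569,000.00 × 0.043474 (sell ZAR at bid) = GBP 68,210.71
GBP 68,210.71 × 6.8240 (sell GBP at bid) = BRL 465,469.86
BRL 465,469.86 ÷ 0.29137 (buy ZAR at ask) = ZAR 1,597,521.56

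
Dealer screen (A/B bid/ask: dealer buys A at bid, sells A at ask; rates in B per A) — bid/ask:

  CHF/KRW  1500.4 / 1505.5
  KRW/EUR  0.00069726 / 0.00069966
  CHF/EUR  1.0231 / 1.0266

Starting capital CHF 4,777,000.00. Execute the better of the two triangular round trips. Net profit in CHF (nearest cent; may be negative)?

Net profit: CHF 91,058.50

Best loop CHF → KRW → EUR → CHF:
CHF 4,777,000.00 × 1500.4 (sell CHF at bid) = KRW 7,167,410,800
KRW 7,167,410,800 × 0.00069726 (sell KRW at bid) = EUR 4,997,548.85
EUR 4,997,548.85 ÷ 1.0266 (buy CHF at ask) = CHF 4,868,058.50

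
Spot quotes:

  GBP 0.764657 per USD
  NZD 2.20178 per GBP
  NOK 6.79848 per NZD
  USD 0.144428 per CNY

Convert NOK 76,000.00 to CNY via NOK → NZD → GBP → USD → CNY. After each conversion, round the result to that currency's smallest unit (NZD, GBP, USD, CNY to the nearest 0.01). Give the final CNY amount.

NOK 76,000.00 ÷ 6.79848 = NZD 11,178.97
NZD 11,178.97 ÷ 2.20178 = GBP 5,077.24
GBP 5,077.24 ÷ 0.764657 = USD 6,639.89
USD 6,639.89 ÷ 0.144428 = CNY 45,973.70

CNY 45,973.70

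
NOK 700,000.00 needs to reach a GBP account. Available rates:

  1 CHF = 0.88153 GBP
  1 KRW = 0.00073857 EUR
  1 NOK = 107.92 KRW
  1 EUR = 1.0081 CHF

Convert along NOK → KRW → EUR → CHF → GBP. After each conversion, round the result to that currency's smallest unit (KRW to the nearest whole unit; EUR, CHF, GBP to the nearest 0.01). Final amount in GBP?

GBP 49,582.95

NOK 700,000.00 × 107.92 = KRW 75,544,000
KRW 75,544,000 × 0.00073857 = EUR 55,794.53
EUR 55,794.53 × 1.0081 = CHF 56,246.47
CHF 56,246.47 × 0.88153 = GBP 49,582.95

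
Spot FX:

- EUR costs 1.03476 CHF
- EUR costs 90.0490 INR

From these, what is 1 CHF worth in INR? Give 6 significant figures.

1 CHF ÷ 1.03476 = 0.966408 EUR
0.966408 EUR × 90.0490 = 87.024 INR

CHF/INR = 87.0240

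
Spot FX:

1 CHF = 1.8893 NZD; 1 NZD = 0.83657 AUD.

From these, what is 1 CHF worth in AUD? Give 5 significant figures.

CHF/AUD = 1.5805

1 CHF × 1.8893 = 1.8893 NZD
1.8893 NZD × 0.83657 = 1.58053 AUD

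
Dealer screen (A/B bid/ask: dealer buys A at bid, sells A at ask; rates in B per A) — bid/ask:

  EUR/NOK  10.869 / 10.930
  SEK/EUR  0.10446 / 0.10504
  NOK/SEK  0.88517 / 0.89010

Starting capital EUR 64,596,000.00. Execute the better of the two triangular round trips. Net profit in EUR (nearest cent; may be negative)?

Best loop EUR → NOK → SEK → EUR:
EUR 64,596,000.00 × 10.869 (sell EUR at bid) = NOK 702,093,924.00
NOK 702,093,924.00 × 0.88517 (sell NOK at bid) = SEK 621,472,478.71
SEK 621,472,478.71 × 0.10446 (sell SEK at bid) = EUR 64,919,015.13

Net profit: EUR 323,015.13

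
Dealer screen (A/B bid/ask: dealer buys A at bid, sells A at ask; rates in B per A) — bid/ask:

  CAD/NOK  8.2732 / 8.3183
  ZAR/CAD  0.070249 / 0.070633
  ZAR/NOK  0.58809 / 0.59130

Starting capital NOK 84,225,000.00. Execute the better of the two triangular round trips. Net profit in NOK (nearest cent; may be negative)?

Best loop NOK → CAD → ZAR → NOK:
NOK 84,225,000.00 ÷ 8.3183 (buy CAD at ask) = CAD 10,125,265.98
CAD 10,125,265.98 ÷ 0.070633 (buy ZAR at ask) = ZAR 143,350,360.03
ZAR 143,350,360.03 × 0.58809 (sell ZAR at bid) = NOK 84,302,913.23

Net profit: NOK 77,913.23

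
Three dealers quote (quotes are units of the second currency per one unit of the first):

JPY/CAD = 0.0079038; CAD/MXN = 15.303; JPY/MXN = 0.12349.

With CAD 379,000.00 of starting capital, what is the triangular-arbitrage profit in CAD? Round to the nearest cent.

Profitable loop is CAD → JPY → MXN → CAD:
CAD 379,000.00 ÷ 0.0079038 = JPY 47,951,618
JPY 47,951,618 × 0.12349 = MXN 5,921,545.33
MXN 5,921,545.33 ÷ 15.303 = CAD 386,953.23
Profit = CAD 386,953.23 − CAD 379,000.00

Profit: CAD 7,953.23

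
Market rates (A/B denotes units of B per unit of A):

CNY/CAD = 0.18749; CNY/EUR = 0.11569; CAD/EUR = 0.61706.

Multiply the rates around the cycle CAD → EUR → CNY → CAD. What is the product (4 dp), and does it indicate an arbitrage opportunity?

1.0000 (no arbitrage)

Around CAD → EUR → CNY → CAD: 1 × 0.61706 ÷ 0.11569 × 0.18749 = 1.000022
Product ≈ 1 (deviation 0.002%, within rounding noise).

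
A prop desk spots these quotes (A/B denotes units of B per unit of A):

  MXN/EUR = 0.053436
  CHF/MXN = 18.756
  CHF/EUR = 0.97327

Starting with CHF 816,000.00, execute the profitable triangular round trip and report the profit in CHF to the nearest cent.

Profit: CHF 24,293.47

Profitable loop is CHF → MXN → EUR → CHF:
CHF 816,000.00 × 18.756 = MXN 15,304,896.00
MXN 15,304,896.00 × 0.053436 = EUR 817,832.42
EUR 817,832.42 ÷ 0.97327 = CHF 840,293.47
Profit = CHF 840,293.47 − CHF 816,000.00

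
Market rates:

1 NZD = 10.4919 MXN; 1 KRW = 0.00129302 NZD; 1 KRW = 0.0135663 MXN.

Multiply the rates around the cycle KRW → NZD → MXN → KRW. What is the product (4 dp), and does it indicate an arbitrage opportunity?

1.0000 (no arbitrage)

Around KRW → NZD → MXN → KRW: 1 × 0.00129302 × 10.4919 ÷ 0.0135663 = 0.999995
Product ≈ 1 (deviation 0.000%, within rounding noise).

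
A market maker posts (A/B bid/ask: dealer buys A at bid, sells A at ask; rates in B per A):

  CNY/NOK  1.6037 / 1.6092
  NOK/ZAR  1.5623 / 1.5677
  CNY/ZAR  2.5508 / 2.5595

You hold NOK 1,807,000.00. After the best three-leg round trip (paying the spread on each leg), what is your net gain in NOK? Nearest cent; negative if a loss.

Best loop NOK → CNY → ZAR → NOK:
NOK 1,807,000.00 ÷ 1.6092 (buy CNY at ask) = CNY 1,122,918.22
CNY 1,122,918.22 × 2.5508 (sell CNY at bid) = ZAR 2,864,339.80
ZAR 2,864,339.80 ÷ 1.5677 (buy NOK at ask) = NOK 1,827,096.89

Net profit: NOK 20,096.89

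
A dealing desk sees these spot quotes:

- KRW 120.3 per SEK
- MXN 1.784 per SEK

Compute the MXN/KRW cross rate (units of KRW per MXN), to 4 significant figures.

MXN/KRW = 67.43

1 MXN ÷ 1.784 = 0.560538 SEK
0.560538 SEK × 120.3 = 67.4327 KRW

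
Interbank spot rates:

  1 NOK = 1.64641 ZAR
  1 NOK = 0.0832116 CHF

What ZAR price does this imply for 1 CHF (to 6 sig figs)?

1 CHF ÷ 0.0832116 = 12.0176 NOK
12.0176 NOK × 1.64641 = 19.7858 ZAR

CHF/ZAR = 19.7858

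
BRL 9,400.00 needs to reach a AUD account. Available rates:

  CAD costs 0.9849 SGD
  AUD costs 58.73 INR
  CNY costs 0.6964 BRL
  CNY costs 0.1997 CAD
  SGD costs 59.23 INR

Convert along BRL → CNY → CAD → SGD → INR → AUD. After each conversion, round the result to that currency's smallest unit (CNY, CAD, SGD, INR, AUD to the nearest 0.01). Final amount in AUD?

AUD 2,677.45

BRL 9,400.00 ÷ 0.6964 = CNY 13,497.99
CNY 13,497.99 × 0.1997 = CAD 2,695.55
CAD 2,695.55 × 0.9849 = SGD 2,654.85
SGD 2,654.85 × 59.23 = INR 157,246.77
INR 157,246.77 ÷ 58.73 = AUD 2,677.45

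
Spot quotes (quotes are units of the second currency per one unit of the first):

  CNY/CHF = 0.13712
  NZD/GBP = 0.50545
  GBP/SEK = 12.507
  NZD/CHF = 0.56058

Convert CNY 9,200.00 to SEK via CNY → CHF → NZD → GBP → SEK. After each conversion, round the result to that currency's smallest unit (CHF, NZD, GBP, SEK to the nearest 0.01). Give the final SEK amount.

SEK 14,225.96

CNY 9,200.00 × 0.13712 = CHF 1,261.50
CHF 1,261.50 ÷ 0.56058 = NZD 2,250.35
NZD 2,250.35 × 0.50545 = GBP 1,137.44
GBP 1,137.44 × 12.507 = SEK 14,225.96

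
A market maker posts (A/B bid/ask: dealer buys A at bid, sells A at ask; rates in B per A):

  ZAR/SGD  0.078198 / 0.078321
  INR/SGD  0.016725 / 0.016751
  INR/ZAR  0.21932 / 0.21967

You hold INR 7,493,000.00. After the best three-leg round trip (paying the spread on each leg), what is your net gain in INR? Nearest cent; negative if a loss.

Net profit: INR 178,651.69

Best loop INR → ZAR → SGD → INR:
INR 7,493,000.00 × 0.21932 (sell INR at bid) = ZAR 1,643,364.76
ZAR 1,643,364.76 × 0.078198 (sell ZAR at bid) = SGD 128,507.84
SGD 128,507.84 ÷ 0.016751 (buy INR at ask) = INR 7,671,651.69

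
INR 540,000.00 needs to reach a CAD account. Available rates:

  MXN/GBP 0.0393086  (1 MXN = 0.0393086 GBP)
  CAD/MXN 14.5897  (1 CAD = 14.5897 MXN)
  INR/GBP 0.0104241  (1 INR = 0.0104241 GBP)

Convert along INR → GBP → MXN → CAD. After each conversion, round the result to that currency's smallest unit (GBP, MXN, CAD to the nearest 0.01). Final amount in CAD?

CAD 9,815.18

INR 540,000.00 × 0.0104241 = GBP 5,629.01
GBP 5,629.01 ÷ 0.0393086 = MXN 143,200.47
MXN 143,200.47 ÷ 14.5897 = CAD 9,815.18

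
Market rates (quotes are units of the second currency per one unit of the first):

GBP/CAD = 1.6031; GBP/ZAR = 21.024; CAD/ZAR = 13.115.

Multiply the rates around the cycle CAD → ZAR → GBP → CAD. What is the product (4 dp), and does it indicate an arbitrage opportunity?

Around CAD → ZAR → GBP → CAD: 1 × 13.115 ÷ 21.024 × 1.6031 = 1.000031
Product ≈ 1 (deviation 0.003%, within rounding noise).

1.0000 (no arbitrage)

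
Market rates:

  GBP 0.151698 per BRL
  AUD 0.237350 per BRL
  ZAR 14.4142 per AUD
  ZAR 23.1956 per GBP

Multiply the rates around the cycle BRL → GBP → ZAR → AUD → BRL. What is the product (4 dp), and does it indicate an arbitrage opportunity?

1.0285 (arbitrage exists)

Around BRL → GBP → ZAR → AUD → BRL: 1 × 0.151698 × 23.1956 ÷ 14.4142 ÷ 0.237350 = 1.028503
Product > 1; profitable direction is BRL → GBP → ZAR → AUD → BRL.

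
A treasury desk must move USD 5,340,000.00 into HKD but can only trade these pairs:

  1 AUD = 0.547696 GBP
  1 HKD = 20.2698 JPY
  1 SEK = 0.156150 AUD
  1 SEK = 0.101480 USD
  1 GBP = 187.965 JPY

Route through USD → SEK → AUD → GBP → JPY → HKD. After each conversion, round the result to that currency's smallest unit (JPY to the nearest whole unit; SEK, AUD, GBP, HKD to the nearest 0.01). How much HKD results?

HKD 41,732,065.63

USD 5,340,000.00 ÷ 0.101480 = SEK 52,621,206.15
SEK 52,621,206.15 × 0.156150 = AUD 8,216,801.34
AUD 8,216,801.34 × 0.547696 = GBP 4,500,309.23
GBP 4,500,309.23 × 187.965 = JPY 845,900,624
JPY 845,900,624 ÷ 20.2698 = HKD 41,732,065.63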